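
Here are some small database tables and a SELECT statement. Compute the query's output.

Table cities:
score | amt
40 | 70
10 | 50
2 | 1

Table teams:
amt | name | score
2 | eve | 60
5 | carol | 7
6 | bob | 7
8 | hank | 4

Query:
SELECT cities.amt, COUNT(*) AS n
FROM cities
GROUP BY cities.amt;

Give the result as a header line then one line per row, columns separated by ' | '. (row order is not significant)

== RESULT ==
cities.amt | n
70 | 1
50 | 1
1 | 1

Derivation:
After GROUP BY (3 rows):
cities.amt | n
70 | 1
50 | 1
1 | 1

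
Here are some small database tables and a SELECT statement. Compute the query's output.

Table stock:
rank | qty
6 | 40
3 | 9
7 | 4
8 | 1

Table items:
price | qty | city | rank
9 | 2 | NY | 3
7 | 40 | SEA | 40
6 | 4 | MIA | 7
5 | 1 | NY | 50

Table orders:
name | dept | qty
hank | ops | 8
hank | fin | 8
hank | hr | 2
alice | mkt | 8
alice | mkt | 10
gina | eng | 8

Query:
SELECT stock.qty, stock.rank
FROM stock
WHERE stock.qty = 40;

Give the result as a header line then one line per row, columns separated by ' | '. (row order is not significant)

== RESULT ==
stock.qty | stock.rank
40 | 6

Derivation:
After WHERE (1 rows):
stock.rank | stock.qty
6 | 40
After SELECT (1 rows):
stock.qty | stock.rank
40 | 6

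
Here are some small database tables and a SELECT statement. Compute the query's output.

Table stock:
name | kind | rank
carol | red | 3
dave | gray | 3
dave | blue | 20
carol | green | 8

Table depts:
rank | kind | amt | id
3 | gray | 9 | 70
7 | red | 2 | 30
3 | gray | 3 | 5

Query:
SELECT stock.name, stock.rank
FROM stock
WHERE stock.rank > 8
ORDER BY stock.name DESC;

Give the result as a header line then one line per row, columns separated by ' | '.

== RESULT ==
stock.name | stock.rank
dave | 20

Derivation:
After WHERE (1 rows):
stock.name | stock.kind | stock.rank
dave | blue | 20
After SELECT (1 rows):
stock.name | stock.rank
dave | 20
After ORDER BY (1 rows):
stock.name | stock.rank
dave | 20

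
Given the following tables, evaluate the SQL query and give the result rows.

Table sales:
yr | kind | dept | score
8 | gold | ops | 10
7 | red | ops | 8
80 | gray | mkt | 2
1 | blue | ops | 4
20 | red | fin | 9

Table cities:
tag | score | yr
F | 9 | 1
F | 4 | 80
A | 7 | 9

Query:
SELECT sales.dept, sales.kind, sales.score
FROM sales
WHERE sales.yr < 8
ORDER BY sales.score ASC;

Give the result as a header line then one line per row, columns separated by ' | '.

After WHERE (2 rows):
sales.yr | sales.kind | sales.dept | sales.score
7 | red | ops | 8
1 | blue | ops | 4
After SELECT (2 rows):
sales.dept | sales.kind | sales.score
ops | red | 8
ops | blue | 4
After ORDER BY (2 rows):
sales.dept | sales.kind | sales.score
ops | blue | 4
ops | red | 8

== RESULT ==
sales.dept | sales.kind | sales.score
ops | blue | 4
ops | red | 8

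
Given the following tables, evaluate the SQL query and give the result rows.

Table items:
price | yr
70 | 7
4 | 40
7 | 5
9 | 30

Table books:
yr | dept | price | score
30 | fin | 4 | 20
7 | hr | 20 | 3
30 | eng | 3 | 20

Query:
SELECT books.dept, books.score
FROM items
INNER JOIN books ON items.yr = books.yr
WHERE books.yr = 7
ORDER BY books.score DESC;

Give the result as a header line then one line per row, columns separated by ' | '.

After JOIN books (3 rows):
items.price | items.yr | books.yr | books.dept | books.price | books.score
70 | 7 | 7 | hr | 20 | 3
9 | 30 | 30 | fin | 4 | 20
9 | 30 | 30 | eng | 3 | 20
After WHERE (1 rows):
items.price | items.yr | books.yr | books.dept | books.price | books.score
70 | 7 | 7 | hr | 20 | 3
After SELECT (1 rows):
books.dept | books.score
hr | 3
After ORDER BY (1 rows):
books.dept | books.score
hr | 3

== RESULT ==
books.dept | books.score
hr | 3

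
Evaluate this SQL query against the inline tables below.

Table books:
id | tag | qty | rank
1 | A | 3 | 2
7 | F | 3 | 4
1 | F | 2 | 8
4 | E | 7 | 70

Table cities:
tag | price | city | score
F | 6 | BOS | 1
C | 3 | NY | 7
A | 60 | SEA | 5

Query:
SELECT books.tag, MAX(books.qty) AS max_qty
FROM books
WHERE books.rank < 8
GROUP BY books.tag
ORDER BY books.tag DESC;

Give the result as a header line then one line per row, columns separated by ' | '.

After WHERE (2 rows):
books.id | books.tag | books.qty | books.rank
1 | A | 3 | 2
7 | F | 3 | 4
After GROUP BY (2 rows):
books.tag | max_qty
A | 3
F | 3
After ORDER BY (2 rows):
books.tag | max_qty
F | 3
A | 3

== RESULT ==
books.tag | max_qty
F | 3
A | 3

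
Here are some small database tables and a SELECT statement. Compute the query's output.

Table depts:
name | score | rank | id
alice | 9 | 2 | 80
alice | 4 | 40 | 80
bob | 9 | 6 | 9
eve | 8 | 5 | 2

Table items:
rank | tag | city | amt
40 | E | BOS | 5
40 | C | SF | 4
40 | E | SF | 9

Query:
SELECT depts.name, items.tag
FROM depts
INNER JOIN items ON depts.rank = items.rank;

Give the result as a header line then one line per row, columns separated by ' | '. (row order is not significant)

== RESULT ==
depts.name | items.tag
alice | E
alice | C
alice | E

Derivation:
After JOIN items (3 rows):
depts.name | depts.score | depts.rank | depts.id | items.rank | items.tag | items.city | items.amt
alice | 4 | 40 | 80 | 40 | E | BOS | 5
alice | 4 | 40 | 80 | 40 | C | SF | 4
alice | 4 | 40 | 80 | 40 | E | SF | 9
After SELECT (3 rows):
depts.name | items.tag
alice | E
alice | C
alice | E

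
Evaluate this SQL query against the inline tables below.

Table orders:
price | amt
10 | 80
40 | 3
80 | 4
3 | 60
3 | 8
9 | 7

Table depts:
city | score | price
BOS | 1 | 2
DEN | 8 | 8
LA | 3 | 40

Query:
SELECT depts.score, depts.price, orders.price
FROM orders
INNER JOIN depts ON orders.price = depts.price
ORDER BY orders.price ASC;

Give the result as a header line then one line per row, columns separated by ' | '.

== RESULT ==
depts.score | depts.price | orders.price
3 | 40 | 40

Derivation:
After JOIN depts (1 rows):
orders.price | orders.amt | depts.city | depts.score | depts.price
40 | 3 | LA | 3 | 40
After SELECT (1 rows):
depts.score | depts.price | orders.price
3 | 40 | 40
After ORDER BY (1 rows):
depts.score | depts.price | orders.price
3 | 40 | 40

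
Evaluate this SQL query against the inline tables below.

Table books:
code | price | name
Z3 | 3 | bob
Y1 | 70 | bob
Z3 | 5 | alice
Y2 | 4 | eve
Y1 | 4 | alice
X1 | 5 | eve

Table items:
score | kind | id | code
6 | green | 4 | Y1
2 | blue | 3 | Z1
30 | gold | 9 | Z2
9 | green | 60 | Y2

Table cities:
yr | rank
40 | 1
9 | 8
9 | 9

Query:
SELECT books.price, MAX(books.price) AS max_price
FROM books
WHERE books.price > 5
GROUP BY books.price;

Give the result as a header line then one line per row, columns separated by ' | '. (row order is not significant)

== RESULT ==
books.price | max_price
70 | 70

Derivation:
After WHERE (1 rows):
books.code | books.price | books.name
Y1 | 70 | bob
After GROUP BY (1 rows):
books.price | max_price
70 | 70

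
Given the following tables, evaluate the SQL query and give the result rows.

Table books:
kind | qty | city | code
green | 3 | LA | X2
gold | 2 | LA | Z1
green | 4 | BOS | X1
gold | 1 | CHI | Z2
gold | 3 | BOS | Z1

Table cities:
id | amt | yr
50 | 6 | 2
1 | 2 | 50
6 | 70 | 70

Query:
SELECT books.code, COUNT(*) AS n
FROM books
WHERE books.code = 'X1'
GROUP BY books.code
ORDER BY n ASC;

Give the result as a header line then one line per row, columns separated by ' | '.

After WHERE (1 rows):
books.kind | books.qty | books.city | books.code
green | 4 | BOS | X1
After GROUP BY (1 rows):
books.code | n
X1 | 1
After ORDER BY (1 rows):
books.code | n
X1 | 1

== RESULT ==
books.code | n
X1 | 1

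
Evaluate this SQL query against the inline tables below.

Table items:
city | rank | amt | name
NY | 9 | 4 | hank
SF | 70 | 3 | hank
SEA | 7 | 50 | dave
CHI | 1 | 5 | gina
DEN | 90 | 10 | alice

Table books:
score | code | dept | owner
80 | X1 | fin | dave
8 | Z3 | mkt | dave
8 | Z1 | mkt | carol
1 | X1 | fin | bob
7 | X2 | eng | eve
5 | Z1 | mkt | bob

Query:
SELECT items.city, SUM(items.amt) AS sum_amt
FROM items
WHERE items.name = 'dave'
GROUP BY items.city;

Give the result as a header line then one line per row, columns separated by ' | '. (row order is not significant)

After WHERE (1 rows):
items.city | items.rank | items.amt | items.name
SEA | 7 | 50 | dave
After GROUP BY (1 rows):
items.city | sum_amt
SEA | 50

== RESULT ==
items.city | sum_amt
SEA | 50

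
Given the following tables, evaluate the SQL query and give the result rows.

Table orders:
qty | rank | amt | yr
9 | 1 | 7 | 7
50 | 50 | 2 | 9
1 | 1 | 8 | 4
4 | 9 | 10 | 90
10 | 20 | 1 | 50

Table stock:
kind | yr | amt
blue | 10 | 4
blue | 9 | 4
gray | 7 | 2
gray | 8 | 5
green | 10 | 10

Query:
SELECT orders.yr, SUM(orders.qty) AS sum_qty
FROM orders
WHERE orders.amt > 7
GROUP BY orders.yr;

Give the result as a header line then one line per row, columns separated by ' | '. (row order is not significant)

After WHERE (2 rows):
orders.qty | orders.rank | orders.amt | orders.yr
1 | 1 | 8 | 4
4 | 9 | 10 | 90
After GROUP BY (2 rows):
orders.yr | sum_qty
4 | 1
90 | 4

== RESULT ==
orders.yr | sum_qty
4 | 1
90 | 4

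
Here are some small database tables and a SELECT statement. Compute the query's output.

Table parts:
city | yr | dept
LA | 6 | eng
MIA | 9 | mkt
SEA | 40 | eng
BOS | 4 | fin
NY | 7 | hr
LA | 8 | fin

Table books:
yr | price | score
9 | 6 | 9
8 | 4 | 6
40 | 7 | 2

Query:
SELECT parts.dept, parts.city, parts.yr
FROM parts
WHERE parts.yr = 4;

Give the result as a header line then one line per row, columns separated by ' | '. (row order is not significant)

== RESULT ==
parts.dept | parts.city | parts.yr
fin | BOS | 4

Derivation:
After WHERE (1 rows):
parts.city | parts.yr | parts.dept
BOS | 4 | fin
After SELECT (1 rows):
parts.dept | parts.city | parts.yr
fin | BOS | 4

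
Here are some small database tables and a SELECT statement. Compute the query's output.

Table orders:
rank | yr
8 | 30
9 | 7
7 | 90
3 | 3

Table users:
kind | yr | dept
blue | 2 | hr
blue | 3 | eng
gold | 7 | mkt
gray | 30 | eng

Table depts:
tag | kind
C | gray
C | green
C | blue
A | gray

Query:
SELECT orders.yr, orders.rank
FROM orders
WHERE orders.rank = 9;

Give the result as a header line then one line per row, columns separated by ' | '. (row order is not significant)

== RESULT ==
orders.yr | orders.rank
7 | 9

Derivation:
After WHERE (1 rows):
orders.rank | orders.yr
9 | 7
After SELECT (1 rows):
orders.yr | orders.rank
7 | 9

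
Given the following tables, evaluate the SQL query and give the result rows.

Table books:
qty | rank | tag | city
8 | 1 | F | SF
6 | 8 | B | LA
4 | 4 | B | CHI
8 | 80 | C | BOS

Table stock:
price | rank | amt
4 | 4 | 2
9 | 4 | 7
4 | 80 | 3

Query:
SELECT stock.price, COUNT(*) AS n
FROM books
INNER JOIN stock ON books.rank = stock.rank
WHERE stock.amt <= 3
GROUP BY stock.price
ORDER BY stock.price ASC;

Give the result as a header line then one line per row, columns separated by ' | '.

After JOIN stock (3 rows):
books.qty | books.rank | books.tag | books.city | stock.price | stock.rank | stock.amt
4 | 4 | B | CHI | 4 | 4 | 2
4 | 4 | B | CHI | 9 | 4 | 7
8 | 80 | C | BOS | 4 | 80 | 3
After WHERE (2 rows):
books.qty | books.rank | books.tag | books.city | stock.price | stock.rank | stock.amt
4 | 4 | B | CHI | 4 | 4 | 2
8 | 80 | C | BOS | 4 | 80 | 3
After GROUP BY (1 rows):
stock.price | n
4 | 2
After ORDER BY (1 rows):
stock.price | n
4 | 2

== RESULT ==
stock.price | n
4 | 2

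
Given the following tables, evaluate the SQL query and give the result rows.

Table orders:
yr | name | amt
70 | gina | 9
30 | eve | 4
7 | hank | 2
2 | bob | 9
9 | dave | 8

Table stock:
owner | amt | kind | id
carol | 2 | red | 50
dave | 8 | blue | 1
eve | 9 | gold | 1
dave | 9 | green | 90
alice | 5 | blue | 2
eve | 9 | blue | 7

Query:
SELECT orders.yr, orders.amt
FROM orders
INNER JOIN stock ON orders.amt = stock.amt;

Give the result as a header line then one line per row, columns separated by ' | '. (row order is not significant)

After JOIN stock (8 rows):
orders.yr | orders.name | orders.amt | stock.owner | stock.amt | stock.kind | stock.id
70 | gina | 9 | eve | 9 | gold | 1
70 | gina | 9 | dave | 9 | green | 90
70 | gina | 9 | eve | 9 | blue | 7
7 | hank | 2 | carol | 2 | red | 50
2 | bob | 9 | eve | 9 | gold | 1
2 | bob | 9 | dave | 9 | green | 90
2 | bob | 9 | eve | 9 | blue | 7
9 | dave | 8 | dave | 8 | blue | 1
After SELECT (8 rows):
orders.yr | orders.amt
70 | 9
70 | 9
70 | 9
7 | 2
2 | 9
2 | 9
2 | 9
9 | 8

== RESULT ==
orders.yr | orders.amt
70 | 9
70 | 9
70 | 9
7 | 2
2 | 9
2 | 9
2 | 9
9 | 8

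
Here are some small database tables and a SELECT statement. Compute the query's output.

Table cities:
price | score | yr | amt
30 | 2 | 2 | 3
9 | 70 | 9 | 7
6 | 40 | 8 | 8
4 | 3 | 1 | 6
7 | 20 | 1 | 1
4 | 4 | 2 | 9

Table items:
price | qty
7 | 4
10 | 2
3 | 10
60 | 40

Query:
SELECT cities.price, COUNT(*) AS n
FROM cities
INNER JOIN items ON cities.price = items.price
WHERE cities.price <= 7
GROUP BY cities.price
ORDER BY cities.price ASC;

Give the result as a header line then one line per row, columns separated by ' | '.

== RESULT ==
cities.price | n
7 | 1

Derivation:
After JOIN items (1 rows):
cities.price | cities.score | cities.yr | cities.amt | items.price | items.qty
7 | 20 | 1 | 1 | 7 | 4
After WHERE (1 rows):
cities.price | cities.score | cities.yr | cities.amt | items.price | items.qty
7 | 20 | 1 | 1 | 7 | 4
After GROUP BY (1 rows):
cities.price | n
7 | 1
After ORDER BY (1 rows):
cities.price | n
7 | 1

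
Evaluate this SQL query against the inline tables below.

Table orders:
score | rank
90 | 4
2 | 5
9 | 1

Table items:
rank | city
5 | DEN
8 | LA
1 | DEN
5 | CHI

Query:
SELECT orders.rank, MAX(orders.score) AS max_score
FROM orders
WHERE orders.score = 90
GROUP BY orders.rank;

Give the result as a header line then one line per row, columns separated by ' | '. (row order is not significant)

== RESULT ==
orders.rank | max_score
4 | 90

Derivation:
After WHERE (1 rows):
orders.score | orders.rank
90 | 4
After GROUP BY (1 rows):
orders.rank | max_score
4 | 90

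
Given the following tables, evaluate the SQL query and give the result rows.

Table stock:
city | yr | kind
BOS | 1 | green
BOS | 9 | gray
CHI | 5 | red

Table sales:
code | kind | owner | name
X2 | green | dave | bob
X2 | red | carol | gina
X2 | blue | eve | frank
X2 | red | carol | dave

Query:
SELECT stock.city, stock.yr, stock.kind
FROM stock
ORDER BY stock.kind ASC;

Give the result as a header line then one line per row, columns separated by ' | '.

After SELECT (3 rows):
stock.city | stock.yr | stock.kind
BOS | 1 | green
BOS | 9 | gray
CHI | 5 | red
After ORDER BY (3 rows):
stock.city | stock.yr | stock.kind
BOS | 9 | gray
BOS | 1 | green
CHI | 5 | red

== RESULT ==
stock.city | stock.yr | stock.kind
BOS | 9 | gray
BOS | 1 | green
CHI | 5 | red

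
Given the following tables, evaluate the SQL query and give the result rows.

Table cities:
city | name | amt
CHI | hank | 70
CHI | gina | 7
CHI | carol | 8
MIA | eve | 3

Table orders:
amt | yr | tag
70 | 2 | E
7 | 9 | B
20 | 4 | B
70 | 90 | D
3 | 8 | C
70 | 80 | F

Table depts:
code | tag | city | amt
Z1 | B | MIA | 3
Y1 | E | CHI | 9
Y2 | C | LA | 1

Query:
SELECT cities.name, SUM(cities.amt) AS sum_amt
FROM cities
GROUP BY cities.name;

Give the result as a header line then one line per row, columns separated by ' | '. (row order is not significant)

== RESULT ==
cities.name | sum_amt
hank | 70
gina | 7
carol | 8
eve | 3

Derivation:
After GROUP BY (4 rows):
cities.name | sum_amt
hank | 70
gina | 7
carol | 8
eve | 3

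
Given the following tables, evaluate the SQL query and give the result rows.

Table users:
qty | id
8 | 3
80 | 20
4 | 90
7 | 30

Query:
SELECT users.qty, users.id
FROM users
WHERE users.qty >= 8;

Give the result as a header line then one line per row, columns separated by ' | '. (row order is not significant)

After WHERE (2 rows):
users.qty | users.id
8 | 3
80 | 20
After SELECT (2 rows):
users.qty | users.id
8 | 3
80 | 20

== RESULT ==
users.qty | users.id
8 | 3
80 | 20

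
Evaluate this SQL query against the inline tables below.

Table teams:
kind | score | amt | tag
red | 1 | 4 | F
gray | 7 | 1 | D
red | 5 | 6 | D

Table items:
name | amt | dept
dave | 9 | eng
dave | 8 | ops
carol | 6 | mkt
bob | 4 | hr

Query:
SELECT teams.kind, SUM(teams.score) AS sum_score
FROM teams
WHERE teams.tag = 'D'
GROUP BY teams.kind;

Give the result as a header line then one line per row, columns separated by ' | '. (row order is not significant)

After WHERE (2 rows):
teams.kind | teams.score | teams.amt | teams.tag
gray | 7 | 1 | D
red | 5 | 6 | D
After GROUP BY (2 rows):
teams.kind | sum_score
gray | 7
red | 5

== RESULT ==
teams.kind | sum_score
gray | 7
red | 5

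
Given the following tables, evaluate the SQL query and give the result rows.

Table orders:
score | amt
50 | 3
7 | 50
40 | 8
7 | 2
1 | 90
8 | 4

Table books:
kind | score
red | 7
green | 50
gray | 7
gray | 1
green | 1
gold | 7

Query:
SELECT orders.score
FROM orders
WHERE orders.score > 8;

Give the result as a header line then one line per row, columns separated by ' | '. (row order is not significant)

After WHERE (2 rows):
orders.score | orders.amt
50 | 3
40 | 8
After SELECT (2 rows):
orders.score
50
40

== RESULT ==
orders.score
50
40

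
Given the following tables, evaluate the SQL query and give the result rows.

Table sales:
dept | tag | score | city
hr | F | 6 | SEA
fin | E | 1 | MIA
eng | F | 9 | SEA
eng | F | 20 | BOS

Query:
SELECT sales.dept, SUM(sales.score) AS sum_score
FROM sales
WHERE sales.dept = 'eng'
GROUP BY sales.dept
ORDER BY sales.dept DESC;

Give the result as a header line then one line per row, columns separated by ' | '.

== RESULT ==
sales.dept | sum_score
eng | 29

Derivation:
After WHERE (2 rows):
sales.dept | sales.tag | sales.score | sales.city
eng | F | 9 | SEA
eng | F | 20 | BOS
After GROUP BY (1 rows):
sales.dept | sum_score
eng | 29
After ORDER BY (1 rows):
sales.dept | sum_score
eng | 29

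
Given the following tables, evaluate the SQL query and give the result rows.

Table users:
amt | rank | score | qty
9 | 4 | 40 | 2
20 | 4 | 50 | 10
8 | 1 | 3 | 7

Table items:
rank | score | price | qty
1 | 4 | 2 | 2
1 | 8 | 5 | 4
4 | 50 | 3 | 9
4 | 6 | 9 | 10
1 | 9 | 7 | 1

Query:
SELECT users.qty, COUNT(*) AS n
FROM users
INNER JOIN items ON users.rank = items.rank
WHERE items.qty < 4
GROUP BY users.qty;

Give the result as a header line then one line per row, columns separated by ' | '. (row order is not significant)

== RESULT ==
users.qty | n
7 | 2

Derivation:
After JOIN items (7 rows):
users.amt | users.rank | users.score | users.qty | items.rank | items.score | items.price | items.qty
9 | 4 | 40 | 2 | 4 | 50 | 3 | 9
9 | 4 | 40 | 2 | 4 | 6 | 9 | 10
20 | 4 | 50 | 10 | 4 | 50 | 3 | 9
20 | 4 | 50 | 10 | 4 | 6 | 9 | 10
8 | 1 | 3 | 7 | 1 | 4 | 2 | 2
8 | 1 | 3 | 7 | 1 | 8 | 5 | 4
8 | 1 | 3 | 7 | 1 | 9 | 7 | 1
After WHERE (2 rows):
users.amt | users.rank | users.score | users.qty | items.rank | items.score | items.price | items.qty
8 | 1 | 3 | 7 | 1 | 4 | 2 | 2
8 | 1 | 3 | 7 | 1 | 9 | 7 | 1
After GROUP BY (1 rows):
users.qty | n
7 | 2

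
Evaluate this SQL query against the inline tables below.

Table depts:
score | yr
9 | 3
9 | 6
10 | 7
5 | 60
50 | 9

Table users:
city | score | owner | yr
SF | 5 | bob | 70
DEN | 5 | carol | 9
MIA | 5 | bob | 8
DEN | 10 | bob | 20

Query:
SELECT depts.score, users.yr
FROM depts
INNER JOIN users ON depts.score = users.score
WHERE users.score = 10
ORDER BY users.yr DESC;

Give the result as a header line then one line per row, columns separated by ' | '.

== RESULT ==
depts.score | users.yr
10 | 20

Derivation:
After JOIN users (4 rows):
depts.score | depts.yr | users.city | users.score | users.owner | users.yr
10 | 7 | DEN | 10 | bob | 20
5 | 60 | SF | 5 | bob | 70
5 | 60 | DEN | 5 | carol | 9
5 | 60 | MIA | 5 | bob | 8
After WHERE (1 rows):
depts.score | depts.yr | users.city | users.score | users.owner | users.yr
10 | 7 | DEN | 10 | bob | 20
After SELECT (1 rows):
depts.score | users.yr
10 | 20
After ORDER BY (1 rows):
depts.score | users.yr
10 | 20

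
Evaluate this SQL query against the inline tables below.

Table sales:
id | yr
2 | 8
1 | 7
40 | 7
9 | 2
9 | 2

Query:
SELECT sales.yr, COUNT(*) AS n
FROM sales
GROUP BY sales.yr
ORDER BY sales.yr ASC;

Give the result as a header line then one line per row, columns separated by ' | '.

After GROUP BY (3 rows):
sales.yr | n
8 | 1
7 | 2
2 | 2
After ORDER BY (3 rows):
sales.yr | n
2 | 2
7 | 2
8 | 1

== RESULT ==
sales.yr | n
2 | 2
7 | 2
8 | 1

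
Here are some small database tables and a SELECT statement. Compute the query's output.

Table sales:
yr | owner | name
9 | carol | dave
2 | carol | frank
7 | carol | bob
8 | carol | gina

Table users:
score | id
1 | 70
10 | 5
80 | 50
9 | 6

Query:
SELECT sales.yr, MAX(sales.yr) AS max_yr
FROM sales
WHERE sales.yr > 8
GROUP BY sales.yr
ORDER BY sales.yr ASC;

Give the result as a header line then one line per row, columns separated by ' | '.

== RESULT ==
sales.yr | max_yr
9 | 9

Derivation:
After WHERE (1 rows):
sales.yr | sales.owner | sales.name
9 | carol | dave
After GROUP BY (1 rows):
sales.yr | max_yr
9 | 9
After ORDER BY (1 rows):
sales.yr | max_yr
9 | 9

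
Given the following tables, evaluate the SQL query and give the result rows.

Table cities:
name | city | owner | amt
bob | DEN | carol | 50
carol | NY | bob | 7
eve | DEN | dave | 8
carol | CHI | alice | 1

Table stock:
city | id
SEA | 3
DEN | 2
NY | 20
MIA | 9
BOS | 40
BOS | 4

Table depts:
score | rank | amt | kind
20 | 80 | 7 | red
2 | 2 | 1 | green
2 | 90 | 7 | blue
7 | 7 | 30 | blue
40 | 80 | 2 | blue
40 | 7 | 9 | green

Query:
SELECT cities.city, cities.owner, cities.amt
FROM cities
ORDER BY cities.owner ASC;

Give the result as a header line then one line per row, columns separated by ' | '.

== RESULT ==
cities.city | cities.owner | cities.amt
CHI | alice | 1
NY | bob | 7
DEN | carol | 50
DEN | dave | 8

Derivation:
After SELECT (4 rows):
cities.city | cities.owner | cities.amt
DEN | carol | 50
NY | bob | 7
DEN | dave | 8
CHI | alice | 1
After ORDER BY (4 rows):
cities.city | cities.owner | cities.amt
CHI | alice | 1
NY | bob | 7
DEN | carol | 50
DEN | dave | 8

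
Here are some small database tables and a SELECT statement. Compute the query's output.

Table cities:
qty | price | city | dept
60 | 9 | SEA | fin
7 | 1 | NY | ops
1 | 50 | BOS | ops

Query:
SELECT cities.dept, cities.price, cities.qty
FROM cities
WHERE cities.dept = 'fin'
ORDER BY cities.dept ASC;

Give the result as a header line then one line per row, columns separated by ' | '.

== RESULT ==
cities.dept | cities.price | cities.qty
fin | 9 | 60

Derivation:
After WHERE (1 rows):
cities.qty | cities.price | cities.city | cities.dept
60 | 9 | SEA | fin
After SELECT (1 rows):
cities.dept | cities.price | cities.qty
fin | 9 | 60
After ORDER BY (1 rows):
cities.dept | cities.price | cities.qty
fin | 9 | 60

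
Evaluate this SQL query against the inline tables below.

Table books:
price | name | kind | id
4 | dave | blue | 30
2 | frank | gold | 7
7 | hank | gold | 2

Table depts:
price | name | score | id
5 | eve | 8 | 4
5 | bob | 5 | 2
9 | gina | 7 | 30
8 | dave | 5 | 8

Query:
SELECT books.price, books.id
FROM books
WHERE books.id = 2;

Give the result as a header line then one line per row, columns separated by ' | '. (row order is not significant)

== RESULT ==
books.price | books.id
7 | 2

Derivation:
After WHERE (1 rows):
books.price | books.name | books.kind | books.id
7 | hank | gold | 2
After SELECT (1 rows):
books.price | books.id
7 | 2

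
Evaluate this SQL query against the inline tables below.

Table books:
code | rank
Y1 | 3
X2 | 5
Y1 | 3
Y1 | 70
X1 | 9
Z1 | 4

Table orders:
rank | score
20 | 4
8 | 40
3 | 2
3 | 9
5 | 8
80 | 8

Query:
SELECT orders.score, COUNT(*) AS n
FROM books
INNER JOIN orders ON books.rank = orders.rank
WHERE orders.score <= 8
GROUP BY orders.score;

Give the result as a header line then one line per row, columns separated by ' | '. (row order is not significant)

After JOIN orders (5 rows):
books.code | books.rank | orders.rank | orders.score
Y1 | 3 | 3 | 2
Y1 | 3 | 3 | 9
X2 | 5 | 5 | 8
Y1 | 3 | 3 | 2
Y1 | 3 | 3 | 9
After WHERE (3 rows):
books.code | books.rank | orders.rank | orders.score
Y1 | 3 | 3 | 2
X2 | 5 | 5 | 8
Y1 | 3 | 3 | 2
After GROUP BY (2 rows):
orders.score | n
2 | 2
8 | 1

== RESULT ==
orders.score | n
2 | 2
8 | 1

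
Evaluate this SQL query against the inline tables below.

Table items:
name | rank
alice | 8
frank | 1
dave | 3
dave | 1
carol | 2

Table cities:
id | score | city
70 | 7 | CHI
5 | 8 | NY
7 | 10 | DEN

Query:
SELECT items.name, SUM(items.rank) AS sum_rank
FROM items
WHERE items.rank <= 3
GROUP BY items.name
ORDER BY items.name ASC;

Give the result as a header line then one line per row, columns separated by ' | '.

== RESULT ==
items.name | sum_rank
carol | 2
dave | 4
frank | 1

Derivation:
After WHERE (4 rows):
items.name | items.rank
frank | 1
dave | 3
dave | 1
carol | 2
After GROUP BY (3 rows):
items.name | sum_rank
frank | 1
dave | 4
carol | 2
After ORDER BY (3 rows):
items.name | sum_rank
carol | 2
dave | 4
frank | 1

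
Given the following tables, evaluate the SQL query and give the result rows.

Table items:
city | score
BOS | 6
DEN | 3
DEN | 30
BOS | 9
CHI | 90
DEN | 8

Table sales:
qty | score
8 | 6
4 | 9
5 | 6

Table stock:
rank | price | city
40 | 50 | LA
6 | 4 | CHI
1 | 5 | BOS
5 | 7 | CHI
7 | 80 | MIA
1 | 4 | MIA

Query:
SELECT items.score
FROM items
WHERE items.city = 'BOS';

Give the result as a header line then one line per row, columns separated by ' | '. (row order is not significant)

After WHERE (2 rows):
items.city | items.score
BOS | 6
BOS | 9
After SELECT (2 rows):
items.score
6
9

== RESULT ==
items.score
6
9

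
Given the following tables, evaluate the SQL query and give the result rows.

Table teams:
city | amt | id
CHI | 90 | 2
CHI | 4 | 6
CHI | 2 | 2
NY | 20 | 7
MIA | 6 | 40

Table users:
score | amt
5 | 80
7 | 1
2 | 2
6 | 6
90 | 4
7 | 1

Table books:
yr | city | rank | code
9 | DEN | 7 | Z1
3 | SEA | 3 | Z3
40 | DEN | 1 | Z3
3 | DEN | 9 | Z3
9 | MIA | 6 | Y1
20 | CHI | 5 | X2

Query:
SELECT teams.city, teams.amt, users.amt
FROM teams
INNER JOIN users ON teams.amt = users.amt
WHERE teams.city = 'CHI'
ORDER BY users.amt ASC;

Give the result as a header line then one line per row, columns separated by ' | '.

After JOIN users (3 rows):
teams.city | teams.amt | teams.id | users.score | users.amt
CHI | 4 | 6 | 90 | 4
CHI | 2 | 2 | 2 | 2
MIA | 6 | 40 | 6 | 6
After WHERE (2 rows):
teams.city | teams.amt | teams.id | users.score | users.amt
CHI | 4 | 6 | 90 | 4
CHI | 2 | 2 | 2 | 2
After SELECT (2 rows):
teams.city | teams.amt | users.amt
CHI | 4 | 4
CHI | 2 | 2
After ORDER BY (2 rows):
teams.city | teams.amt | users.amt
CHI | 2 | 2
CHI | 4 | 4

== RESULT ==
teams.city | teams.amt | users.amt
CHI | 2 | 2
CHI | 4 | 4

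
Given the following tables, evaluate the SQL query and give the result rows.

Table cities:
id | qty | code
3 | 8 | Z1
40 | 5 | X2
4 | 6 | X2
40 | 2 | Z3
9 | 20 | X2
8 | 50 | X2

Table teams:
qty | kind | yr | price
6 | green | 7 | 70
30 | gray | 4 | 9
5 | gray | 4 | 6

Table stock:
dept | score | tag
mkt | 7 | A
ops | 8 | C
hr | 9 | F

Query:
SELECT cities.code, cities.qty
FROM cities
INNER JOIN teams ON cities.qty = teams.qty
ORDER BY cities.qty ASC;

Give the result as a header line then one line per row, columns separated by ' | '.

After JOIN teams (2 rows):
cities.id | cities.qty | cities.code | teams.qty | teams.kind | teams.yr | teams.price
40 | 5 | X2 | 5 | gray | 4 | 6
4 | 6 | X2 | 6 | green | 7 | 70
After SELECT (2 rows):
cities.code | cities.qty
X2 | 5
X2 | 6
After ORDER BY (2 rows):
cities.code | cities.qty
X2 | 5
X2 | 6

== RESULT ==
cities.code | cities.qty
X2 | 5
X2 | 6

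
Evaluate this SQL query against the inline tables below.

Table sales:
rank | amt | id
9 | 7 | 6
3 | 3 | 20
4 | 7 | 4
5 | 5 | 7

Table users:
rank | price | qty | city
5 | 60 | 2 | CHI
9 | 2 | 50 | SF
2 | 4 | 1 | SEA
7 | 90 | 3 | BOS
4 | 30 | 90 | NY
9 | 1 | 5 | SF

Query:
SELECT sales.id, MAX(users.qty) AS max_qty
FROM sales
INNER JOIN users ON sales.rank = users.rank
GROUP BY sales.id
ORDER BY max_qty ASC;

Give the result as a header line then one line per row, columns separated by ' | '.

After JOIN users (4 rows):
sales.rank | sales.amt | sales.id | users.rank | users.price | users.qty | users.city
9 | 7 | 6 | 9 | 2 | 50 | SF
9 | 7 | 6 | 9 | 1 | 5 | SF
4 | 7 | 4 | 4 | 30 | 90 | NY
5 | 5 | 7 | 5 | 60 | 2 | CHI
After GROUP BY (3 rows):
sales.id | max_qty
6 | 50
4 | 90
7 | 2
After ORDER BY (3 rows):
sales.id | max_qty
7 | 2
6 | 50
4 | 90

== RESULT ==
sales.id | max_qty
7 | 2
6 | 50
4 | 90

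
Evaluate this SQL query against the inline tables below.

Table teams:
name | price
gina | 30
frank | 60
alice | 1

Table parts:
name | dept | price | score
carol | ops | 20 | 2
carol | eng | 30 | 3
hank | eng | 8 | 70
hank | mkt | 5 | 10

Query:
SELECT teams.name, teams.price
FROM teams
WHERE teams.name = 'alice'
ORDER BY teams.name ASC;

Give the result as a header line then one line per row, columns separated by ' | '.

== RESULT ==
teams.name | teams.price
alice | 1

Derivation:
After WHERE (1 rows):
teams.name | teams.price
alice | 1
After SELECT (1 rows):
teams.name | teams.price
alice | 1
After ORDER BY (1 rows):
teams.name | teams.price
alice | 1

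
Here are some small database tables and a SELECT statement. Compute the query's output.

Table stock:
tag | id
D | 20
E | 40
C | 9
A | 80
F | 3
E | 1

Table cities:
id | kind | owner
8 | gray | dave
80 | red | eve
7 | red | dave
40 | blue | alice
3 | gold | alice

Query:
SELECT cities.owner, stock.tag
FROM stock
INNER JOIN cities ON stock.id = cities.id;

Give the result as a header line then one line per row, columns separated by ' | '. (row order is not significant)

After JOIN cities (3 rows):
stock.tag | stock.id | cities.id | cities.kind | cities.owner
E | 40 | 40 | blue | alice
A | 80 | 80 | red | eve
F | 3 | 3 | gold | alice
After SELECT (3 rows):
cities.owner | stock.tag
alice | E
eve | A
alice | F

== RESULT ==
cities.owner | stock.tag
alice | E
eve | A
alice | F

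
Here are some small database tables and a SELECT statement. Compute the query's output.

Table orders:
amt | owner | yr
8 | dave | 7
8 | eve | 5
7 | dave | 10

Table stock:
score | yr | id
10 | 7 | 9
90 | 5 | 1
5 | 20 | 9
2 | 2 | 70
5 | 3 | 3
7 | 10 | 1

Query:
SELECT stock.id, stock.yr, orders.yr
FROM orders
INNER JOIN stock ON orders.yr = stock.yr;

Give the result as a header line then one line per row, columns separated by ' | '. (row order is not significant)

== RESULT ==
stock.id | stock.yr | orders.yr
9 | 7 | 7
1 | 5 | 5
1 | 10 | 10

Derivation:
After JOIN stock (3 rows):
orders.amt | orders.owner | orders.yr | stock.score | stock.yr | stock.id
8 | dave | 7 | 10 | 7 | 9
8 | eve | 5 | 90 | 5 | 1
7 | dave | 10 | 7 | 10 | 1
After SELECT (3 rows):
stock.id | stock.yr | orders.yr
9 | 7 | 7
1 | 5 | 5
1 | 10 | 10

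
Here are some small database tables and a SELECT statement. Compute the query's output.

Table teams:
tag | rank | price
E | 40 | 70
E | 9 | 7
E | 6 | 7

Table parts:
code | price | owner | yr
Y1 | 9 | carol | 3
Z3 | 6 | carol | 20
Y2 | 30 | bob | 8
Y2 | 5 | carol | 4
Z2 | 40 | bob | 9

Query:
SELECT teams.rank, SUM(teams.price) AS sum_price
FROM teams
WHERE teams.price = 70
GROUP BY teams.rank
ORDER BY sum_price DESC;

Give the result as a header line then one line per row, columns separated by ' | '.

After WHERE (1 rows):
teams.tag | teams.rank | teams.price
E | 40 | 70
After GROUP BY (1 rows):
teams.rank | sum_price
40 | 70
After ORDER BY (1 rows):
teams.rank | sum_price
40 | 70

== RESULT ==
teams.rank | sum_price
40 | 70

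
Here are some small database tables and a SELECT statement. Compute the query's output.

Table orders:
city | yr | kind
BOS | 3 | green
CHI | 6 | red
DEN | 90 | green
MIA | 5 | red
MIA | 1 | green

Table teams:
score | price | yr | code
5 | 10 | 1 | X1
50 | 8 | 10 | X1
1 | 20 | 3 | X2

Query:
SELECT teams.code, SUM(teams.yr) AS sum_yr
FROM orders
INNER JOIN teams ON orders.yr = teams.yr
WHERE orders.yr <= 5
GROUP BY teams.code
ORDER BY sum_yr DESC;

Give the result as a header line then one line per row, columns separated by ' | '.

After JOIN teams (2 rows):
orders.city | orders.yr | orders.kind | teams.score | teams.price | teams.yr | teams.code
BOS | 3 | green | 1 | 20 | 3 | X2
MIA | 1 | green | 5 | 10 | 1 | X1
After WHERE (2 rows):
orders.city | orders.yr | orders.kind | teams.score | teams.price | teams.yr | teams.code
BOS | 3 | green | 1 | 20 | 3 | X2
MIA | 1 | green | 5 | 10 | 1 | X1
After GROUP BY (2 rows):
teams.code | sum_yr
X2 | 3
X1 | 1
After ORDER BY (2 rows):
teams.code | sum_yr
X2 | 3
X1 | 1

== RESULT ==
teams.code | sum_yr
X2 | 3
X1 | 1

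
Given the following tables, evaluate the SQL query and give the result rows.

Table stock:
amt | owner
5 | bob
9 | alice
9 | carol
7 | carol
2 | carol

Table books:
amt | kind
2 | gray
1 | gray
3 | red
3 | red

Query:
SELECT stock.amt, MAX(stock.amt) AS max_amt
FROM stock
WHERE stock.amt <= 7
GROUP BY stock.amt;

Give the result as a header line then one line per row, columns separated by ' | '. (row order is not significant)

After WHERE (3 rows):
stock.amt | stock.owner
5 | bob
7 | carol
2 | carol
After GROUP BY (3 rows):
stock.amt | max_amt
5 | 5
7 | 7
2 | 2

== RESULT ==
stock.amt | max_amt
5 | 5
7 | 7
2 | 2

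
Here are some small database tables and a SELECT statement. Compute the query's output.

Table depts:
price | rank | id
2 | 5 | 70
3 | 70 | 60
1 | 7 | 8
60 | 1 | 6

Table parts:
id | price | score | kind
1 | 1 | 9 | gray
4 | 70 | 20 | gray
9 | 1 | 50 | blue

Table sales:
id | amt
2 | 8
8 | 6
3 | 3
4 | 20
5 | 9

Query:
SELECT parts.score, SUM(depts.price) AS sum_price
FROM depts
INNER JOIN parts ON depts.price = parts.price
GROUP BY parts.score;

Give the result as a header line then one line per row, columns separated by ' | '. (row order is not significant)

== RESULT ==
parts.score | sum_price
9 | 1
50 | 1

Derivation:
After JOIN parts (2 rows):
depts.price | depts.rank | depts.id | parts.id | parts.price | parts.score | parts.kind
1 | 7 | 8 | 1 | 1 | 9 | gray
1 | 7 | 8 | 9 | 1 | 50 | blue
After GROUP BY (2 rows):
parts.score | sum_price
9 | 1
50 | 1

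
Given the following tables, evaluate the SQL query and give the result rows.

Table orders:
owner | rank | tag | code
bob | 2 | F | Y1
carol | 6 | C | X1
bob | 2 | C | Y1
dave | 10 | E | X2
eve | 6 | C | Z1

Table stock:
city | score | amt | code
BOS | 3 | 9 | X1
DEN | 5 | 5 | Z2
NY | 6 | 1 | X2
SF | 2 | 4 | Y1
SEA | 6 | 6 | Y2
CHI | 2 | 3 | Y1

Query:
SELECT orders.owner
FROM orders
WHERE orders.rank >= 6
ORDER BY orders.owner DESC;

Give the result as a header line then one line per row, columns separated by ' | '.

== RESULT ==
orders.owner
eve
dave
carol

Derivation:
After WHERE (3 rows):
orders.owner | orders.rank | orders.tag | orders.code
carol | 6 | C | X1
dave | 10 | E | X2
eve | 6 | C | Z1
After SELECT (3 rows):
orders.owner
carol
dave
eve
After ORDER BY (3 rows):
orders.owner
eve
dave
carol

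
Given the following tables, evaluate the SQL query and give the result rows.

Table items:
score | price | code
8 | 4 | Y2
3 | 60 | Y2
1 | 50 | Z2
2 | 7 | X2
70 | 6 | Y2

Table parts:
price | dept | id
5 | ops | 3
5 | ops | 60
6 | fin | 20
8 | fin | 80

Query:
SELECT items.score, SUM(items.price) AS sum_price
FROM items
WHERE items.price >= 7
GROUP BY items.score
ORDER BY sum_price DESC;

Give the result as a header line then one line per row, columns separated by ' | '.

== RESULT ==
items.score | sum_price
3 | 60
1 | 50
2 | 7

Derivation:
After WHERE (3 rows):
items.score | items.price | items.code
3 | 60 | Y2
1 | 50 | Z2
2 | 7 | X2
After GROUP BY (3 rows):
items.score | sum_price
3 | 60
1 | 50
2 | 7
After ORDER BY (3 rows):
items.score | sum_price
3 | 60
1 | 50
2 | 7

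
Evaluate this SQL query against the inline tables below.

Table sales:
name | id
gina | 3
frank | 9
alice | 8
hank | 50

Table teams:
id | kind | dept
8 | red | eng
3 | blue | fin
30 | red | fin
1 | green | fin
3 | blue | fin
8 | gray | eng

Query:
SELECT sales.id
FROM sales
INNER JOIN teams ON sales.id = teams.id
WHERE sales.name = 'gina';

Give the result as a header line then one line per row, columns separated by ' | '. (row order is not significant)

After JOIN teams (4 rows):
sales.name | sales.id | teams.id | teams.kind | teams.dept
gina | 3 | 3 | blue | fin
gina | 3 | 3 | blue | fin
alice | 8 | 8 | red | eng
alice | 8 | 8 | gray | eng
After WHERE (2 rows):
sales.name | sales.id | teams.id | teams.kind | teams.dept
gina | 3 | 3 | blue | fin
gina | 3 | 3 | blue | fin
After SELECT (2 rows):
sales.id
3
3

== RESULT ==
sales.id
3
3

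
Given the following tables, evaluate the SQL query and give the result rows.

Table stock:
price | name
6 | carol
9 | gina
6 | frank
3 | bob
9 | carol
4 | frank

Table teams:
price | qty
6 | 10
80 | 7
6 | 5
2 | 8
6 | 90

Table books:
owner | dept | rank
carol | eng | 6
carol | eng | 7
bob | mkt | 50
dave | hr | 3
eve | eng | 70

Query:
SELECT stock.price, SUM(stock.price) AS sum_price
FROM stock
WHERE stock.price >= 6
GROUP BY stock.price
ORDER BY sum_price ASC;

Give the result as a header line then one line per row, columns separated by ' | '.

After WHERE (4 rows):
stock.price | stock.name
6 | carol
9 | gina
6 | frank
9 | carol
After GROUP BY (2 rows):
stock.price | sum_price
6 | 12
9 | 18
After ORDER BY (2 rows):
stock.price | sum_price
6 | 12
9 | 18

== RESULT ==
stock.price | sum_price
6 | 12
9 | 18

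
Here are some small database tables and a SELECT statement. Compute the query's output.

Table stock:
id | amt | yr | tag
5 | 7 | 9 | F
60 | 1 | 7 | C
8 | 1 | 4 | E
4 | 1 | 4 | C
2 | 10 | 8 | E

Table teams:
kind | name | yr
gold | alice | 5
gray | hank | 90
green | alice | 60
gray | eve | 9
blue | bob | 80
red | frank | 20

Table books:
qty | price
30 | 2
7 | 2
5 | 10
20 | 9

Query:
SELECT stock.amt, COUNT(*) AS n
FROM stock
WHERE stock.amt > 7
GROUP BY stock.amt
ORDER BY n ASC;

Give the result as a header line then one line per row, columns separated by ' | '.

== RESULT ==
stock.amt | n
10 | 1

Derivation:
After WHERE (1 rows):
stock.id | stock.amt | stock.yr | stock.tag
2 | 10 | 8 | E
After GROUP BY (1 rows):
stock.amt | n
10 | 1
After ORDER BY (1 rows):
stock.amt | n
10 | 1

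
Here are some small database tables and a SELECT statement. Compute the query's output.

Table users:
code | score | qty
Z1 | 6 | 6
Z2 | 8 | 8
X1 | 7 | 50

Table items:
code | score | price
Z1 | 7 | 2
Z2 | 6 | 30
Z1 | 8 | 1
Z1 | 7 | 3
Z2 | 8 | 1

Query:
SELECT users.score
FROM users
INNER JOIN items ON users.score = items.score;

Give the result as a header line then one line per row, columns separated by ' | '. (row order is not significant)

After JOIN items (5 rows):
users.code | users.score | users.qty | items.code | items.score | items.price
Z1 | 6 | 6 | Z2 | 6 | 30
Z2 | 8 | 8 | Z1 | 8 | 1
Z2 | 8 | 8 | Z2 | 8 | 1
X1 | 7 | 50 | Z1 | 7 | 2
X1 | 7 | 50 | Z1 | 7 | 3
After SELECT (5 rows):
users.score
6
8
8
7
7

== RESULT ==
users.score
6
8
8
7
7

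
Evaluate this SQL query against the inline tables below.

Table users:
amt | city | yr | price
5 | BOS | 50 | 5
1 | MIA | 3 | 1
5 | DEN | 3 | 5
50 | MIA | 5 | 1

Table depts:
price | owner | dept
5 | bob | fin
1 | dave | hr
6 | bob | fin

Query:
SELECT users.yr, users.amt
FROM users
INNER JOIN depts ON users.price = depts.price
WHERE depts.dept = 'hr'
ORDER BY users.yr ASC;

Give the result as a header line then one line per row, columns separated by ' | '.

After JOIN depts (4 rows):
users.amt | users.city | users.yr | users.price | depts.price | depts.owner | depts.dept
5 | BOS | 50 | 5 | 5 | bob | fin
1 | MIA | 3 | 1 | 1 | dave | hr
5 | DEN | 3 | 5 | 5 | bob | fin
50 | MIA | 5 | 1 | 1 | dave | hr
After WHERE (2 rows):
users.amt | users.city | users.yr | users.price | depts.price | depts.owner | depts.dept
1 | MIA | 3 | 1 | 1 | dave | hr
50 | MIA | 5 | 1 | 1 | dave | hr
After SELECT (2 rows):
users.yr | users.amt
3 | 1
5 | 50
After ORDER BY (2 rows):
users.yr | users.amt
3 | 1
5 | 50

== RESULT ==
users.yr | users.amt
3 | 1
5 | 50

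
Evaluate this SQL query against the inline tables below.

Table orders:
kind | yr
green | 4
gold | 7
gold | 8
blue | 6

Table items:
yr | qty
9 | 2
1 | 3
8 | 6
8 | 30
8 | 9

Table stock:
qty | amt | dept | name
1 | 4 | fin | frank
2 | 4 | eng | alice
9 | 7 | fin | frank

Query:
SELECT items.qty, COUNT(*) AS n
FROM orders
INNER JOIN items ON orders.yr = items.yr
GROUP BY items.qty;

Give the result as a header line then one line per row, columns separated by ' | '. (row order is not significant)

After JOIN items (3 rows):
orders.kind | orders.yr | items.yr | items.qty
gold | 8 | 8 | 6
gold | 8 | 8 | 30
gold | 8 | 8 | 9
After GROUP BY (3 rows):
items.qty | n
6 | 1
30 | 1
9 | 1

== RESULT ==
items.qty | n
6 | 1
30 | 1
9 | 1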